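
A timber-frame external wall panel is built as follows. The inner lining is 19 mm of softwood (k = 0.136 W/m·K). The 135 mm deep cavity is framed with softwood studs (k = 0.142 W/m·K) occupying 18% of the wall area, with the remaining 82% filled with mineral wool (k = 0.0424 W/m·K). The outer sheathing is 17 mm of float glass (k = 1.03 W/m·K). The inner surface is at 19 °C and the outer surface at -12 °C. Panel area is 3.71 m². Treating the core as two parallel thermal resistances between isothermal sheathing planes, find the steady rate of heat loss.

Sheathing layers in series; stud and cavity paths in parallel between them.
R_inner = 0.019/(0.136×3.71) = 0.03766 K/W
R_stud  = 0.135/(0.142×0.18×3.71) = 1.424 K/W
R_cav   = 0.135/(0.0424×0.82×3.71) = 1.047 K/W
1/R_core = 1/R_stud + 1/R_cav → R_core = 0.6032 K/W
R_outer = 0.017/(1.03×3.71) = 0.004449 K/W
R_total = 0.6453 K/W
Q = ΔT/R_total = 31/0.6453

Q ≈ 48 W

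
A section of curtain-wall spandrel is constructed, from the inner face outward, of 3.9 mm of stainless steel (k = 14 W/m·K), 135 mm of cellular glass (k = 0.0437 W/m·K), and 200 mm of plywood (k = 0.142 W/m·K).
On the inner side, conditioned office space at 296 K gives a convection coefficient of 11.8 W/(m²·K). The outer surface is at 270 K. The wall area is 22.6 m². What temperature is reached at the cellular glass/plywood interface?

T ≈ 278 K

Treating each layer as a thermal resistance in series:
R_inner film = 1/(h_i·A) = 1/(11.8×22.6) = 0.00375 K/W
R_stainless steel = L/(kA) = 0.0039/(14×22.6) = 1.233×10^-5 K/W
R_cellular glass = L/(kA) = 0.135/(0.0437×22.6) = 0.1367 K/W
R_plywood = L/(kA) = 0.2/(0.142×22.6) = 0.06232 K/W
R_total = 0.2028 K/W;  Q = ΔT/R_total = 26/0.2028 = 128.2 W
T_interface = T_inner − Q·ΣR(inner→interface) = 296 − 128×0.1405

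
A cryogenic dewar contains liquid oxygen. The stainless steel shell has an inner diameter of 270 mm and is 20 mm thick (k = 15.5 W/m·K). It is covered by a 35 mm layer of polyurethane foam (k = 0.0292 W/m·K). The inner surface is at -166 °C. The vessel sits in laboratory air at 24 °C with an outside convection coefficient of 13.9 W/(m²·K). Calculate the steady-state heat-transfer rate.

For a spherical shell R = (1/r₁ − 1/r₂)/(4πk); film R = 1/(h·4πr²). In series:
R_stainless steel shell = (1/0.135 − 1/0.155)/(4π×15.5) = 0.004907 K/W
R_polyurethane foam = (1/0.155 − 1/0.19)/(4π×0.0292) = 3.239 K/W
R_outer film = 1/(h·4πr_o²) = 1/(13.9×4π×0.19²) = 0.1586 K/W
R_total = 3.402 K/W
Q = ΔT/R_total = 190/3.402

Q ≈ 55.8 W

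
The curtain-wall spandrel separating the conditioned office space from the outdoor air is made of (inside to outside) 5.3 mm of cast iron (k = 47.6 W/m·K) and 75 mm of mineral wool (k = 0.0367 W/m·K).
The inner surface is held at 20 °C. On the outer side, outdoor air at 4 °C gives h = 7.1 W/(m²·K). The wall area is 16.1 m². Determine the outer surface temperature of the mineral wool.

T ≈ 5.03 °C

Using the resistance-network approach (series):
R_cast iron = L/(kA) = 0.0053/(47.6×16.1) = 6.916×10^-6 K/W
R_mineral wool = L/(kA) = 0.075/(0.0367×16.1) = 0.1269 K/W
R_outer film = 1/(h_o·A) = 1/(7.1×16.1) = 0.008748 K/W
R_total = 0.1357 K/W;  Q = ΔT/R_total = 16/0.1357 = 117.9 W
T_interface = T_inner − Q·ΣR(inner→interface) = 20 − 118×0.1269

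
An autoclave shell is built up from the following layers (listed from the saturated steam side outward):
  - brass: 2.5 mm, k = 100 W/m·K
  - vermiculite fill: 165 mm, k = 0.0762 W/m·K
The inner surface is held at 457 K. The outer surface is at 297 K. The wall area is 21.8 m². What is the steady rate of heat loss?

Treating each layer as a thermal resistance in series:
R_brass = L/(kA) = 0.0025/(100×21.8) = 1.147×10^-6 K/W
R_vermiculite fill = L/(kA) = 0.165/(0.0762×21.8) = 0.09933 K/W
R_total = 0.09933 K/W
Q = ΔT / R_total = 160 / 0.09933

Q ≈ 1610 W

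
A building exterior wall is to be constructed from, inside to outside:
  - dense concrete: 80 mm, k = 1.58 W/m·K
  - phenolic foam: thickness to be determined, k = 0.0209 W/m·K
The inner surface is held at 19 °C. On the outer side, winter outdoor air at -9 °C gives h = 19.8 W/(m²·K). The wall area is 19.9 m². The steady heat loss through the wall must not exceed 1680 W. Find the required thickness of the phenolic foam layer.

Series thermal resistances:
R_dense concrete = L/(kA) = 0.08/(1.58×19.9) = 0.002544 K/W
R_outer film = 1/(h_o·A) = 1/(19.8×19.9) = 0.002538 K/W
Sum of the known resistances R_other = 0.005082 K/W
Required total resistance R_tot = ΔT/Q_allow = 28/1680 = 0.01667 K/W
R_phenolic foam = R_tot − R_other = 0.01158 K/W
L = R·k·A = 0.01158×0.0209×19.9

L ≈ 4.82 mm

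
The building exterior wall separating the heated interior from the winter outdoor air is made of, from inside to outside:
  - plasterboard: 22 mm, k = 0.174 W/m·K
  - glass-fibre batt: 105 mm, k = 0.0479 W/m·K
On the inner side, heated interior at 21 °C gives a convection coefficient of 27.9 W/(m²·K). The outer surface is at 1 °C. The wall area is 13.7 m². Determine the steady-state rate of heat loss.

Q ≈ 116 W

Series thermal resistances:
R_inner film = 1/(h_i·A) = 1/(27.9×13.7) = 0.002616 K/W
R_plasterboard = L/(kA) = 0.022/(0.174×13.7) = 0.009229 K/W
R_glass-fibre batt = L/(kA) = 0.105/(0.0479×13.7) = 0.16 K/W
R_total = 0.1719 K/W
Q = ΔT / R_total = 20 / 0.1719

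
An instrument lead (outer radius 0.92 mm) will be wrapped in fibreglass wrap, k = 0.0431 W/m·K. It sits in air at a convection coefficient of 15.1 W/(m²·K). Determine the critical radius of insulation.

r_cr ≈ 2.85 mm

For a cylinder r_cr = k/h = 0.0431/15.1
r_cr = 2.85 mm; since the bare radius (0.92 mm) is below r_cr, adding a thin layer of insulation will *increase* heat loss.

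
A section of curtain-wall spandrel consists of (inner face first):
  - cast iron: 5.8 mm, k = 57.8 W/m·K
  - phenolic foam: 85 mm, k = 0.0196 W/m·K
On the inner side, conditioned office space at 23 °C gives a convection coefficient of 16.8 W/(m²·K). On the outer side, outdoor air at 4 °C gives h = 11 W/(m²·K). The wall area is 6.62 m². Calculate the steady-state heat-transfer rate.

Q ≈ 28 W

Treating each layer as a thermal resistance in series:
R_inner film = 1/(h_i·A) = 1/(16.8×6.62) = 0.008992 K/W
R_cast iron = L/(kA) = 0.0058/(57.8×6.62) = 1.516×10^-5 K/W
R_phenolic foam = L/(kA) = 0.085/(0.0196×6.62) = 0.6551 K/W
R_outer film = 1/(h_o·A) = 1/(11×6.62) = 0.01373 K/W
R_total = 0.6778 K/W
Q = ΔT / R_total = 19 / 0.6778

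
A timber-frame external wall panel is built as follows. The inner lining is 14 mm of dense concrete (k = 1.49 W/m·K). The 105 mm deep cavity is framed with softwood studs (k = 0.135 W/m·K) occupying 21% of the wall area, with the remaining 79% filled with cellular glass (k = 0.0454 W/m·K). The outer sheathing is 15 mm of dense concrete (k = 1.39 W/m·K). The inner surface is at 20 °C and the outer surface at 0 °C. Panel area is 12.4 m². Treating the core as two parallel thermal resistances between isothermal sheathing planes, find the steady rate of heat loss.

Sheathing layers in series; stud and cavity paths in parallel between them.
R_inner = 0.014/(1.49×12.4) = 7.577×10^-4 K/W
R_stud  = 0.105/(0.135×0.21×12.4) = 0.2987 K/W
R_cav   = 0.105/(0.0454×0.79×12.4) = 0.2361 K/W
1/R_core = 1/R_stud + 1/R_cav → R_core = 0.1319 K/W
R_outer = 0.015/(1.39×12.4) = 8.703×10^-4 K/W
R_total = 0.1335 K/W
Q = ΔT/R_total = 20/0.1335

Q ≈ 150 W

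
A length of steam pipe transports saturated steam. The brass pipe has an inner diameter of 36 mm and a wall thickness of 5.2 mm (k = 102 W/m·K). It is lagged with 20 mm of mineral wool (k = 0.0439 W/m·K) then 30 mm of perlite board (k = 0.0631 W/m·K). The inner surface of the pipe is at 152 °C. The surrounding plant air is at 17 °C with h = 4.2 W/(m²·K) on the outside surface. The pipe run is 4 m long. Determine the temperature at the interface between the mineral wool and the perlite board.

Per-layer cylindrical resistances, series-summed:
R_brass pipe wall = ln(23.2/18)/(2π×102×4) = 9.9×10^-5 K/W
R_mineral wool = ln(43.2/23.2)/(2π×0.0439×4) = 0.5635 K/W
R_perlite board = ln(73.2/43.2)/(2π×0.0631×4) = 0.3325 K/W
R_outer film = 1/(h_o·2πr_oL) = 1/(4.2×2π×0.0732×4) = 0.1294 K/W
R_total = 1.026 K/W
Q = ΔT/R_total = 135/1.026
Q = 132 W
T_interface = T_inner − Q·ΣR(inner→interface) = 152 − 132×0.5636

T ≈ 77.8 °C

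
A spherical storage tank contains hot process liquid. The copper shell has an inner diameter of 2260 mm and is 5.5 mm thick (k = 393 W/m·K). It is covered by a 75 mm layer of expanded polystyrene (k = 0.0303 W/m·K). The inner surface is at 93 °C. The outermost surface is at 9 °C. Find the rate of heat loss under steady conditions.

For a spherical shell R = (1/r₁ − 1/r₂)/(4πk); film R = 1/(h·4πr²). In series:
R_copper shell = (1/1.13 − 1/1.1355)/(4π×393) = 8.679×10^-7 K/W
R_expanded polystyrene = (1/1.1355 − 1/1.2105)/(4π×0.0303) = 0.1433 K/W
R_total = 0.1433 K/W
Q = ΔT/R_total = 84/0.1433

Q ≈ 586 W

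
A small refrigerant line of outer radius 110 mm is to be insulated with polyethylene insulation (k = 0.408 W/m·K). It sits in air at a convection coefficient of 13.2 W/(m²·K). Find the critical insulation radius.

r_cr ≈ 30.9 mm

For a cylinder r_cr = k/h = 0.408/13.2
r_cr = 30.9 mm; since the bare radius (110 mm) is above r_cr, any added insulation will reduce heat loss.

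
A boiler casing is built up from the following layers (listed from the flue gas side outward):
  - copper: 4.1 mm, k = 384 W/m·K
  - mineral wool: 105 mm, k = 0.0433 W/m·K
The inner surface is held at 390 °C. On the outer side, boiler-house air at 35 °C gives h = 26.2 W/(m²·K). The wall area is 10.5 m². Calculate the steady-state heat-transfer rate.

Q ≈ 1510 W

Model the wall as resistances in series:
R_copper = L/(kA) = 0.0041/(384×10.5) = 1.017×10^-6 K/W
R_mineral wool = L/(kA) = 0.105/(0.0433×10.5) = 0.2309 K/W
R_outer film = 1/(h_o·A) = 1/(26.2×10.5) = 0.003635 K/W
R_total = 0.2346 K/W
Q = ΔT / R_total = 355 / 0.2346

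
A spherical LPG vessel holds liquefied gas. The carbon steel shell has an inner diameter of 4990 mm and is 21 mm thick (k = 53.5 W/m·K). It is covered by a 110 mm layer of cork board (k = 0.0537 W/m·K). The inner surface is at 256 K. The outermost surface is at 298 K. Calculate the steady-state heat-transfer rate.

Radial (spherical) resistances in series:
R_carbon steel shell = (1/2.495 − 1/2.516)/(4π×53.5) = 4.976×10^-6 K/W
R_cork board = (1/2.516 − 1/2.626)/(4π×0.0537) = 0.02467 K/W
R_total = 0.02468 K/W
Q = ΔT/R_total = 42/0.02468

Q ≈ 1700 W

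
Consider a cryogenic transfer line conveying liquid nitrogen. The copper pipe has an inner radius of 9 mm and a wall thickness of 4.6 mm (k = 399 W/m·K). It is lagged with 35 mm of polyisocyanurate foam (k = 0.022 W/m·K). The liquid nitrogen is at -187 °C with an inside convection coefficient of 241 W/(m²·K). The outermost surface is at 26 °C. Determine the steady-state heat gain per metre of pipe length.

Treating each annulus and film as a series resistance:
R_inner film = 1/(h_i·2πr₁L) = 1/(241×2π×0.009×1) = 0.07338 K/W
R_copper pipe wall = ln(13.6/9)/(2π×399×1) = 1.647×10^-4 K/W
R_polyisocyanurate foam = ln(48.6/13.6)/(2π×0.022×1) = 9.213 K/W
R_total = 9.287 K/W
Q = ΔT/R_total = 213/9.287

q′ ≈ 22.9 W/m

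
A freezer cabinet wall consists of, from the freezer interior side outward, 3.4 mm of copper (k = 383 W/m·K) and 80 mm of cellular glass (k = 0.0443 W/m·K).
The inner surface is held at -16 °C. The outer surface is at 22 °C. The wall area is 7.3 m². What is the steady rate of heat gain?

Q ≈ 154 W

Thermal resistances in series:
R_copper = L/(kA) = 0.0034/(383×7.3) = 1.216×10^-6 K/W
R_cellular glass = L/(kA) = 0.08/(0.0443×7.3) = 0.2474 K/W
R_total = 0.2474 K/W
Q = ΔT / R_total = 38 / 0.2474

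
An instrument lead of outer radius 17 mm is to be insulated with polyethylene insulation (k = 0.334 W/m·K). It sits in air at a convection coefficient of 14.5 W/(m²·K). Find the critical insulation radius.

For a cylinder r_cr = k/h = 0.334/14.5
r_cr = 23 mm; since the bare radius (17 mm) is below r_cr, adding a thin layer of insulation will *increase* heat loss.

r_cr ≈ 23 mm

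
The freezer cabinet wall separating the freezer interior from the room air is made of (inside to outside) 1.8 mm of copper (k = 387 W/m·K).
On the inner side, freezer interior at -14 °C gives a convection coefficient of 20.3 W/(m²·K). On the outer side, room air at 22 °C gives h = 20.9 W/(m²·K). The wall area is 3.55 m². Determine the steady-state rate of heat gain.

Q ≈ 1320 W

Series thermal resistances:
R_inner film = 1/(h_i·A) = 1/(20.3×3.55) = 0.01388 K/W
R_copper = L/(kA) = 0.0018/(387×3.55) = 1.31×10^-6 K/W
R_outer film = 1/(h_o·A) = 1/(20.9×3.55) = 0.01348 K/W
R_total = 0.02736 K/W
Q = ΔT / R_total = 36 / 0.02736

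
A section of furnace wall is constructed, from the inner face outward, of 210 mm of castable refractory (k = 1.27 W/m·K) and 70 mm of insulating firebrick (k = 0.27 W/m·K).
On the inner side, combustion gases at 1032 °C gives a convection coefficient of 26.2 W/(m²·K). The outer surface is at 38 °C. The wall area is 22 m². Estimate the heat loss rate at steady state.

Using the resistance-network approach (series):
R_inner film = 1/(h_i·A) = 1/(26.2×22) = 0.001735 K/W
R_castable refractory = L/(kA) = 0.21/(1.27×22) = 0.007516 K/W
R_insulating firebrick = L/(kA) = 0.07/(0.27×22) = 0.01178 K/W
R_total = 0.02104 K/W
Q = ΔT / R_total = 994 / 0.02104

Q ≈ 47300 W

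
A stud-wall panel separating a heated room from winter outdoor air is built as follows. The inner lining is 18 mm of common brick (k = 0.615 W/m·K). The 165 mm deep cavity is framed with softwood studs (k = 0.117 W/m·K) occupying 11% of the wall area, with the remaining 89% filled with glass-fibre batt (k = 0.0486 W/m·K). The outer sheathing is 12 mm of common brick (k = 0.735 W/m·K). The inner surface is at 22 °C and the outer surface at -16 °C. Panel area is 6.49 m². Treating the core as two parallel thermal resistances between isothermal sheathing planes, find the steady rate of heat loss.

Q ≈ 82.6 W

Sheathing layers in series; stud and cavity paths in parallel between them.
R_inner = 0.018/(0.615×6.49) = 0.00451 K/W
R_stud  = 0.165/(0.117×0.11×6.49) = 1.975 K/W
R_cav   = 0.165/(0.0486×0.89×6.49) = 0.5878 K/W
1/R_core = 1/R_stud + 1/R_cav → R_core = 0.453 K/W
R_outer = 0.012/(0.735×6.49) = 0.002516 K/W
R_total = 0.46 K/W
Q = ΔT/R_total = 38/0.46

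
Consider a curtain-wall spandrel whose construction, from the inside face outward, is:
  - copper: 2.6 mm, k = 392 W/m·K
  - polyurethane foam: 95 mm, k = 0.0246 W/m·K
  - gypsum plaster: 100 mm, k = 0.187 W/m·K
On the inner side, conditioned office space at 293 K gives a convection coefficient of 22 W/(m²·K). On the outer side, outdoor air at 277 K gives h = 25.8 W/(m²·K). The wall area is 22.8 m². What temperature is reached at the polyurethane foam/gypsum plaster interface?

T ≈ 279 K

Series thermal resistances:
R_inner film = 1/(h_i·A) = 1/(22×22.8) = 0.001994 K/W
R_copper = L/(kA) = 0.0026/(392×22.8) = 2.909×10^-7 K/W
R_polyurethane foam = L/(kA) = 0.095/(0.0246×22.8) = 0.1694 K/W
R_gypsum plaster = L/(kA) = 0.1/(0.187×22.8) = 0.02345 K/W
R_outer film = 1/(h_o·A) = 1/(25.8×22.8) = 0.0017 K/W
R_total = 0.1965 K/W;  Q = ΔT/R_total = 16/0.1965 = 81.41 W
T_interface = T_inner − Q·ΣR(inner→interface) = 293 − 81.4×0.1714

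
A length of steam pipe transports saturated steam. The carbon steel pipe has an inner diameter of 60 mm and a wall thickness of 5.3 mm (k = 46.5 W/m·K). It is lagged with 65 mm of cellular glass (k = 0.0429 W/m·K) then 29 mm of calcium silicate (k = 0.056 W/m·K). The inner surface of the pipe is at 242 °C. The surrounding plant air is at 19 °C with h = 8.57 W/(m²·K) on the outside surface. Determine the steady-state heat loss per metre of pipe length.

q′ ≈ 47 W/m

Radial resistances (cylindrical: R_cond = ln(r_o/r_i)/(2πkL), R_conv = 1/(h·2πrL)):
R_carbon steel pipe wall = ln(35.3/30)/(2π×46.5×1) = 5.568×10^-4 K/W
R_cellular glass = ln(100.3/35.3)/(2π×0.0429×1) = 3.874 K/W
R_calcium silicate = ln(129.3/100.3)/(2π×0.056×1) = 0.7218 K/W
R_outer film = 1/(h_o·2πr_oL) = 1/(8.57×2π×0.1293×1) = 0.1436 K/W
R_total = 4.74 K/W
Q = ΔT/R_total = 223/4.74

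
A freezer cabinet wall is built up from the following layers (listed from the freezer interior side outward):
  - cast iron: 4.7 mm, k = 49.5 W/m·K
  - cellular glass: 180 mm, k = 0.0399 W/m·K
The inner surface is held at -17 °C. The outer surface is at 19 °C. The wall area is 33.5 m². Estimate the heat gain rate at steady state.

Thermal resistances in series:
R_cast iron = L/(kA) = 0.0047/(49.5×33.5) = 2.834×10^-6 K/W
R_cellular glass = L/(kA) = 0.18/(0.0399×33.5) = 0.1347 K/W
R_total = 0.1347 K/W
Q = ΔT / R_total = 36 / 0.1347

Q ≈ 267 W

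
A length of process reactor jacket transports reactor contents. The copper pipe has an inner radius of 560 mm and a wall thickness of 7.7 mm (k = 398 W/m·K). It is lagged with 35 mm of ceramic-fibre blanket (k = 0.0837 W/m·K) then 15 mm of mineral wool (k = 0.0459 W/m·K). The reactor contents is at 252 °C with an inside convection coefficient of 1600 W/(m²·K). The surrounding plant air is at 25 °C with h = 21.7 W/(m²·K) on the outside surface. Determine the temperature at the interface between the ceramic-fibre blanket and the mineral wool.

Radial resistances (cylindrical: R_cond = ln(r_o/r_i)/(2πkL), R_conv = 1/(h·2πrL)):
R_inner film = 1/(h_i·2πr₁L) = 1/(1600×2π×0.56×1) = 1.776×10^-4 K/W
R_copper pipe wall = ln(567.7/560)/(2π×398×1) = 5.461×10^-6 K/W
R_ceramic-fibre blanket = ln(602.7/567.7)/(2π×0.0837×1) = 0.1138 K/W
R_mineral wool = ln(617.7/602.7)/(2π×0.0459×1) = 0.08524 K/W
R_outer film = 1/(h_o·2πr_oL) = 1/(21.7×2π×0.6177×1) = 0.01187 K/W
R_total = 0.2111 K/W
Q = ΔT/R_total = 227/0.2111
Q = 1080 W/m
T_interface = T_inner − Q·ΣR(inner→interface) = 252 − 1080×0.1139

T ≈ 129 °C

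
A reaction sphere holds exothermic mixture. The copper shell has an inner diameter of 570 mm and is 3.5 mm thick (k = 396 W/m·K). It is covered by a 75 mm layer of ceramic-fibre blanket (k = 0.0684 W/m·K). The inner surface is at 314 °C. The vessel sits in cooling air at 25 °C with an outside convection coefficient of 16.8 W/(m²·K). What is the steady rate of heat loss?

For a spherical shell R = (1/r₁ − 1/r₂)/(4πk); film R = 1/(h·4πr²). In series:
R_copper shell = (1/0.285 − 1/0.2885)/(4π×396) = 8.554×10^-6 K/W
R_ceramic-fibre blanket = (1/0.2885 − 1/0.3635)/(4π×0.0684) = 0.832 K/W
R_outer film = 1/(h·4πr_o²) = 1/(16.8×4π×0.3635²) = 0.03585 K/W
R_total = 0.8679 K/W
Q = ΔT/R_total = 289/0.8679

Q ≈ 333 W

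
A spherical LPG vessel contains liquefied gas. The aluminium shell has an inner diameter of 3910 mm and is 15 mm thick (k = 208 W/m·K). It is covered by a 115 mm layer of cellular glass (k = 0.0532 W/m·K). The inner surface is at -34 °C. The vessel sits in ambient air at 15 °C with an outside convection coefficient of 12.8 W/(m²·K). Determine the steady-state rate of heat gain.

Radial (spherical) resistances in series:
R_aluminium shell = (1/1.955 − 1/1.97)/(4π×208) = 1.49×10^-6 K/W
R_cellular glass = (1/1.97 − 1/2.085)/(4π×0.0532) = 0.04188 K/W
R_outer film = 1/(h·4πr_o²) = 1/(12.8×4π×2.085²) = 0.00143 K/W
R_total = 0.04331 K/W
Q = ΔT/R_total = 49/0.04331

Q ≈ 1130 W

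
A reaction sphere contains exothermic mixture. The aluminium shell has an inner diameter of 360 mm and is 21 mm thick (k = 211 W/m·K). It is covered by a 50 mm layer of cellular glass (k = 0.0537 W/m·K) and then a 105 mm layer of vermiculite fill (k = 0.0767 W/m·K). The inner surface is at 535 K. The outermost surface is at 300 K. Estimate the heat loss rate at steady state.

For a spherical shell R = (1/r₁ − 1/r₂)/(4πk); film R = 1/(h·4πr²). In series:
R_aluminium shell = (1/0.18 − 1/0.201)/(4π×211) = 2.189×10^-4 K/W
R_cellular glass = (1/0.201 − 1/0.251)/(4π×0.0537) = 1.469 K/W
R_vermiculite fill = (1/0.251 − 1/0.356)/(4π×0.0767) = 1.219 K/W
R_total = 2.688 K/W
Q = ΔT/R_total = 235/2.688

Q ≈ 87.4 W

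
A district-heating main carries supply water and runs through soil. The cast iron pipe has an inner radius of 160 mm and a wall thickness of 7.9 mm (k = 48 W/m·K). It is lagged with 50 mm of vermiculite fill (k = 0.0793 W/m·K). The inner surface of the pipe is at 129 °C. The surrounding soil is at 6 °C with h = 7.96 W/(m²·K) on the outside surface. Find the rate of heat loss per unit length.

Cylindrical conduction, so R = ln(r₂/r₁)/(2πkL) per layer, in series:
R_cast iron pipe wall = ln(167.9/160)/(2π×48×1) = 1.598×10^-4 K/W
R_vermiculite fill = ln(217.9/167.9)/(2π×0.0793×1) = 0.5232 K/W
R_outer film = 1/(h_o·2πr_oL) = 1/(7.96×2π×0.2179×1) = 0.09176 K/W
R_total = 0.6151 K/W
Q = ΔT/R_total = 123/0.6151

q′ ≈ 200 W/m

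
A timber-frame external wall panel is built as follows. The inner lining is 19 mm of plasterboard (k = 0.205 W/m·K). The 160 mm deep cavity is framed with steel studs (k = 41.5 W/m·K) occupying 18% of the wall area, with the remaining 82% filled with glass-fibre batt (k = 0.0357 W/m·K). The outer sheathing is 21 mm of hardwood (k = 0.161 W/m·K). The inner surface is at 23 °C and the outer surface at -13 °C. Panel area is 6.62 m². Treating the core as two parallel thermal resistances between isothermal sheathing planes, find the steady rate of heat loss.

Q ≈ 975 W

Sheathing layers in series; stud and cavity paths in parallel between them.
R_inner = 0.019/(0.205×6.62) = 0.014 K/W
R_stud  = 0.16/(41.5×0.18×6.62) = 0.003235 K/W
R_cav   = 0.16/(0.0357×0.82×6.62) = 0.8256 K/W
1/R_core = 1/R_stud + 1/R_cav → R_core = 0.003223 K/W
R_outer = 0.021/(0.161×6.62) = 0.0197 K/W
R_total = 0.03693 K/W
Q = ΔT/R_total = 36/0.03693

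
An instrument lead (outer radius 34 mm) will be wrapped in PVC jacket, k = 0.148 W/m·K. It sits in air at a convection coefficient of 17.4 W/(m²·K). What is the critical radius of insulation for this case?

For a cylinder r_cr = k/h = 0.148/17.4
r_cr = 8.51 mm; since the bare radius (34 mm) is above r_cr, any added insulation will reduce heat loss.

r_cr ≈ 8.51 mm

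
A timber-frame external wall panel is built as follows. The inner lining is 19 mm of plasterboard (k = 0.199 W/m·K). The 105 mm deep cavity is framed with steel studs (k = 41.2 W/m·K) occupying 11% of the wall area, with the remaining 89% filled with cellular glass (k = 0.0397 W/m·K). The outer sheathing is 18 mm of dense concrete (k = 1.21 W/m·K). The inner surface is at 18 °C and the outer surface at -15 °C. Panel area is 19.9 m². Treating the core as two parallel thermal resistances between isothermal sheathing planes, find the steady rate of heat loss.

Q ≈ 4920 W

Sheathing layers in series; stud and cavity paths in parallel between them.
R_inner = 0.019/(0.199×19.9) = 0.004798 K/W
R_stud  = 0.105/(41.2×0.11×19.9) = 0.001164 K/W
R_cav   = 0.105/(0.0397×0.89×19.9) = 0.1493 K/W
1/R_core = 1/R_stud + 1/R_cav → R_core = 0.001155 K/W
R_outer = 0.018/(1.21×19.9) = 7.475×10^-4 K/W
R_total = 0.006701 K/W
Q = ΔT/R_total = 33/0.006701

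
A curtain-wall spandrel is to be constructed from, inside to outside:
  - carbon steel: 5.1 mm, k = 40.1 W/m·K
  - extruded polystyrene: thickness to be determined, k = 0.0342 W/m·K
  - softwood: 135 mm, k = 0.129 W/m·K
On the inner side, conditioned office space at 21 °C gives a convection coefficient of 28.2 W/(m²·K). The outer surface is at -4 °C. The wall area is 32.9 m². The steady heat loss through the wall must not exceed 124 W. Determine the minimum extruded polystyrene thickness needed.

Treating each layer as a thermal resistance in series:
R_inner film = 1/(h_i·A) = 1/(28.2×32.9) = 0.001078 K/W
R_carbon steel = L/(kA) = 0.0051/(40.1×32.9) = 3.866×10^-6 K/W
R_softwood = L/(kA) = 0.135/(0.129×32.9) = 0.03181 K/W
Sum of the known resistances R_other = 0.03289 K/W
Required total resistance R_tot = ΔT/Q_allow = 25/124 = 0.2016 K/W
R_extruded polystyrene = R_tot − R_other = 0.1687 K/W
L = R·k·A = 0.1687×0.0342×32.9

L ≈ 190 mm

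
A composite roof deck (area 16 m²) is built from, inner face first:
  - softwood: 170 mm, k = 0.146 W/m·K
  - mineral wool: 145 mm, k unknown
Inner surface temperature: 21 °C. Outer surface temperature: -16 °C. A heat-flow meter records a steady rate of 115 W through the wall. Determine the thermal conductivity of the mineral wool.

k ≈ 0.0364 W/(m·K)

Model the wall as resistances in series:
R_softwood = L/(kA) = 0.17/(0.146×16) = 0.07277 K/W
Sum of known resistances R_other = 0.07277 K/W
Total R = ΔT/Q = 37/115 = 0.3217 K/W
R_mineral wool = R_total − R_other = 0.249 K/W
k = L/(R·A) = 0.145/(0.249×16)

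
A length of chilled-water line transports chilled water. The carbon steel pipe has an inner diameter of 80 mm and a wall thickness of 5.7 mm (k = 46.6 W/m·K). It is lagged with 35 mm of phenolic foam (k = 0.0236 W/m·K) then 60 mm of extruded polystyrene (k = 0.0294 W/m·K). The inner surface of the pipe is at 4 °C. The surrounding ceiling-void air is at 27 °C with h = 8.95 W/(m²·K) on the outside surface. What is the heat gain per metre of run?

Treating each annulus and film as a series resistance:
R_carbon steel pipe wall = ln(45.7/40)/(2π×46.6×1) = 4.55×10^-4 K/W
R_phenolic foam = ln(80.7/45.7)/(2π×0.0236×1) = 3.835 K/W
R_extruded polystyrene = ln(140.7/80.7)/(2π×0.0294×1) = 3.009 K/W
R_outer film = 1/(h_o·2πr_oL) = 1/(8.95×2π×0.1407×1) = 0.1264 K/W
R_total = 6.971 K/W
Q = ΔT/R_total = 23/6.971

q′ ≈ 3.3 W/m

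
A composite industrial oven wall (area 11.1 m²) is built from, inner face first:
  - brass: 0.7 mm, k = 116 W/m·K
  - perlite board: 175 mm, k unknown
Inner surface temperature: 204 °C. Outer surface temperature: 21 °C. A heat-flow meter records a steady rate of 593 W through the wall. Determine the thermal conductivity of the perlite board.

k ≈ 0.0511 W/(m·K)

Series thermal resistances:
R_brass = L/(kA) = 0.0007/(116×11.1) = 5.436×10^-7 K/W
Sum of known resistances R_other = 5.436×10^-7 K/W
Total R = ΔT/Q = 183/593 = 0.3086 K/W
R_perlite board = R_total − R_other = 0.3086 K/W
k = L/(R·A) = 0.175/(0.3086×11.1)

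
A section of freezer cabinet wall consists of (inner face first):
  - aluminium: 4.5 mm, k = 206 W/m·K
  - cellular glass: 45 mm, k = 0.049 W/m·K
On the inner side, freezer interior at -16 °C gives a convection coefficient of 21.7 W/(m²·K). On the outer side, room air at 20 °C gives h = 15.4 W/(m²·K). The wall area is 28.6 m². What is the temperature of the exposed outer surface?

Using the resistance-network approach (series):
R_inner film = 1/(h_i·A) = 1/(21.7×28.6) = 0.001611 K/W
R_aluminium = L/(kA) = 0.0045/(206×28.6) = 7.638×10^-7 K/W
R_cellular glass = L/(kA) = 0.045/(0.049×28.6) = 0.03211 K/W
R_outer film = 1/(h_o·A) = 1/(15.4×28.6) = 0.00227 K/W
R_total = 0.03599 K/W;  Q = ΔT/R_total = 36/0.03599 = 1000 W
T_interface = T_inner + Q·ΣR(inner→interface) = -16 + 1000×0.03372

T ≈ 17.7 °C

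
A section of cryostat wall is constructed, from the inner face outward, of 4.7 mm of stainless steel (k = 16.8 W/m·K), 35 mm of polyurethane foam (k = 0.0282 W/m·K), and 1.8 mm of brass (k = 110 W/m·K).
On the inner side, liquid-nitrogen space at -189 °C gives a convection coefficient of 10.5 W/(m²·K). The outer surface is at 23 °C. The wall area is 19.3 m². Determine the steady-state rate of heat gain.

Q ≈ 3060 W

Using the resistance-network approach (series):
R_inner film = 1/(h_i·A) = 1/(10.5×19.3) = 0.004935 K/W
R_stainless steel = L/(kA) = 0.0047/(16.8×19.3) = 1.45×10^-5 K/W
R_polyurethane foam = L/(kA) = 0.035/(0.0282×19.3) = 0.06431 K/W
R_brass = L/(kA) = 0.0018/(110×19.3) = 8.479×10^-7 K/W
R_total = 0.06926 K/W
Q = ΔT / R_total = 212 / 0.06926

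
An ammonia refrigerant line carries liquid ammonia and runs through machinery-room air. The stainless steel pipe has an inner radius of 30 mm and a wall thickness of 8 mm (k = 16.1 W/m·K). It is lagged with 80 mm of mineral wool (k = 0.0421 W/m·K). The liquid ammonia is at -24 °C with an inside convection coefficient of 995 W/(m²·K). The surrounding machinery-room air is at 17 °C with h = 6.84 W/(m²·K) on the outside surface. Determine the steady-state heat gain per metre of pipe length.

Radial resistances (cylindrical: R_cond = ln(r_o/r_i)/(2πkL), R_conv = 1/(h·2πrL)):
R_inner film = 1/(h_i·2πr₁L) = 1/(995×2π×0.03×1) = 0.005332 K/W
R_stainless steel pipe wall = ln(38/30)/(2π×16.1×1) = 0.002337 K/W
R_mineral wool = ln(118/38)/(2π×0.0421×1) = 4.284 K/W
R_outer film = 1/(h_o·2πr_oL) = 1/(6.84×2π×0.118×1) = 0.1972 K/W
R_total = 4.488 K/W
Q = ΔT/R_total = 41/4.488

q′ ≈ 9.13 W/m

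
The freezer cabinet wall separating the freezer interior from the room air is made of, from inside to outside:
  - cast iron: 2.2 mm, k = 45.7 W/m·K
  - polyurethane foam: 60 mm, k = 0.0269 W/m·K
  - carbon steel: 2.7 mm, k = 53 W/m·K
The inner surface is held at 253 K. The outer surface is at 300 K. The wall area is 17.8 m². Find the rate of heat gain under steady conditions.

Thermal resistances in series:
R_cast iron = L/(kA) = 0.0022/(45.7×17.8) = 2.704×10^-6 K/W
R_polyurethane foam = L/(kA) = 0.06/(0.0269×17.8) = 0.1253 K/W
R_carbon steel = L/(kA) = 0.0027/(53×17.8) = 2.862×10^-6 K/W
R_total = 0.1253 K/W
Q = ΔT / R_total = 47 / 0.1253

Q ≈ 375 W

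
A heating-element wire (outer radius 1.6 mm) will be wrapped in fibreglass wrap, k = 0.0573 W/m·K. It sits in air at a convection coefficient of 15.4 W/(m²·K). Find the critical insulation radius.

r_cr ≈ 3.72 mm

For a cylinder r_cr = k/h = 0.0573/15.4
r_cr = 3.72 mm; since the bare radius (1.6 mm) is below r_cr, adding a thin layer of insulation will *increase* heat loss.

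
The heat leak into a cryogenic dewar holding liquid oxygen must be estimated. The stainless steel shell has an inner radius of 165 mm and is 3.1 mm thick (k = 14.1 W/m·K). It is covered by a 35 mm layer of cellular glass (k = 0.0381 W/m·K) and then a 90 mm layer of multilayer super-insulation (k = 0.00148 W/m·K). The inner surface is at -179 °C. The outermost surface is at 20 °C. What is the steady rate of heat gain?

Spherical conduction: R = (1/r_in − 1/r_out)/(4πk) per layer; series-sum.
R_stainless steel shell = (1/0.165 − 1/0.1681)/(4π×14.1) = 6.308×10^-4 K/W
R_cellular glass = (1/0.1681 − 1/0.2031)/(4π×0.0381) = 2.141 K/W
R_multilayer super-insulation = (1/0.2031 − 1/0.2931)/(4π×0.00148) = 81.29 K/W
R_total = 83.43 K/W
Q = ΔT/R_total = 199/83.43

Q ≈ 2.39 W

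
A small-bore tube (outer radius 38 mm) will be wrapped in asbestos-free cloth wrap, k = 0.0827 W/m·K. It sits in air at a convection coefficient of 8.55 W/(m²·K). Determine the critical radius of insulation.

For a cylinder r_cr = k/h = 0.0827/8.55
r_cr = 9.67 mm; since the bare radius (38 mm) is above r_cr, any added insulation will reduce heat loss.

r_cr ≈ 9.67 mm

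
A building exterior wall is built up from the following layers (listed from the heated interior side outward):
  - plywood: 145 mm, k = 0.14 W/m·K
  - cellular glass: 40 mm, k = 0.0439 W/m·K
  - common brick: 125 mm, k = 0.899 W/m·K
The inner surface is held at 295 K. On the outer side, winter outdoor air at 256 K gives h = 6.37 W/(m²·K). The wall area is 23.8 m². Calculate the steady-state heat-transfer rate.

Thermal resistances in series:
R_plywood = L/(kA) = 0.145/(0.14×23.8) = 0.04352 K/W
R_cellular glass = L/(kA) = 0.04/(0.0439×23.8) = 0.03828 K/W
R_common brick = L/(kA) = 0.125/(0.899×23.8) = 0.005842 K/W
R_outer film = 1/(h_o·A) = 1/(6.37×23.8) = 0.006596 K/W
R_total = 0.09424 K/W
Q = ΔT / R_total = 39 / 0.09424

Q ≈ 414 W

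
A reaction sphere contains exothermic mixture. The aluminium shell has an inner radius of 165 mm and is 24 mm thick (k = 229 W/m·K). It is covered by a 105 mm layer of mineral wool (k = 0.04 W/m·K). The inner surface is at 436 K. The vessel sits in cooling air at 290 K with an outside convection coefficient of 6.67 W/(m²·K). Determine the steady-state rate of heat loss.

Q ≈ 37.5 W

For a spherical shell R = (1/r₁ − 1/r₂)/(4πk); film R = 1/(h·4πr²). In series:
R_aluminium shell = (1/0.165 − 1/0.189)/(4π×229) = 2.674×10^-4 K/W
R_mineral wool = (1/0.189 − 1/0.294)/(4π×0.04) = 3.759 K/W
R_outer film = 1/(h·4πr_o²) = 1/(6.67×4π×0.294²) = 0.138 K/W
R_total = 3.898 K/W
Q = ΔT/R_total = 146/3.898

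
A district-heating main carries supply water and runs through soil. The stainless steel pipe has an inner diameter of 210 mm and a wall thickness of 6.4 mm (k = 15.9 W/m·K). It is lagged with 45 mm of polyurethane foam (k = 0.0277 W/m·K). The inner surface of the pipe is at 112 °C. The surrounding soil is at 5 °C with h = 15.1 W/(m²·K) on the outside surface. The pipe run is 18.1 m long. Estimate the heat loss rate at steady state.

For a radial system each layer contributes R = ln(r_out/r_in)/(2πkL); films add R = 1/(hA).
R_stainless steel pipe wall = ln(111.4/105)/(2π×15.9×18.1) = 3.272×10^-5 K/W
R_polyurethane foam = ln(156.4/111.4)/(2π×0.0277×18.1) = 0.1077 K/W
R_outer film = 1/(h_o·2πr_oL) = 1/(15.1×2π×0.1564×18.1) = 0.003723 K/W
R_total = 0.1115 K/W
Q = ΔT/R_total = 107/0.1115

Q ≈ 960 W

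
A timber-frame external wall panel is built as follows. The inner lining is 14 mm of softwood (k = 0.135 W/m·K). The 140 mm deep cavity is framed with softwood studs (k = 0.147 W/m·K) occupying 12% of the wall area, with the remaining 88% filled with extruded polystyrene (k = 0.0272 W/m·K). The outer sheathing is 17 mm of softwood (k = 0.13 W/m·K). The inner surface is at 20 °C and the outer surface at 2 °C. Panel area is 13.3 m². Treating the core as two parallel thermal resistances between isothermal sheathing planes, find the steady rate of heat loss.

Q ≈ 66.5 W

Sheathing layers in series; stud and cavity paths in parallel between them.
R_inner = 0.014/(0.135×13.3) = 0.007797 K/W
R_stud  = 0.14/(0.147×0.12×13.3) = 0.5967 K/W
R_cav   = 0.14/(0.0272×0.88×13.3) = 0.4398 K/W
1/R_core = 1/R_stud + 1/R_cav → R_core = 0.2532 K/W
R_outer = 0.017/(0.13×13.3) = 0.009832 K/W
R_total = 0.2708 K/W
Q = ΔT/R_total = 18/0.2708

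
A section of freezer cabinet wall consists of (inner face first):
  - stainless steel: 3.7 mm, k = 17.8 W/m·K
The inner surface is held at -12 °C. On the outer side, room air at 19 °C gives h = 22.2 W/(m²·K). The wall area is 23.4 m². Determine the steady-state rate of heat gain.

Thermal resistances in series:
R_stainless steel = L/(kA) = 0.0037/(17.8×23.4) = 8.883×10^-6 K/W
R_outer film = 1/(h_o·A) = 1/(22.2×23.4) = 0.001925 K/W
R_total = 0.001934 K/W
Q = ΔT / R_total = 31 / 0.001934

Q ≈ 16000 W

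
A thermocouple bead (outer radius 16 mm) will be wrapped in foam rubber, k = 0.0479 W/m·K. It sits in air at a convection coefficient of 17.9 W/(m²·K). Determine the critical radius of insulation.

r_cr ≈ 5.35 mm

For a sphere r_cr = 2k/h = 2×0.0479/17.9
r_cr = 5.35 mm; since the bare radius (16 mm) is above r_cr, any added insulation will reduce heat loss.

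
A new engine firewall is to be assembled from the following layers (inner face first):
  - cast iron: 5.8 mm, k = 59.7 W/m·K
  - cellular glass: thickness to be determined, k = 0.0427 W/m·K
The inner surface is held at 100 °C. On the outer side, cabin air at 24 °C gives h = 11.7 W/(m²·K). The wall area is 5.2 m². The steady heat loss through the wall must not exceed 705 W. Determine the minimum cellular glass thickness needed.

Thermal resistances in series:
R_cast iron = L/(kA) = 0.0058/(59.7×5.2) = 1.868×10^-5 K/W
R_outer film = 1/(h_o·A) = 1/(11.7×5.2) = 0.01644 K/W
Sum of the known resistances R_other = 0.01646 K/W
Required total resistance R_tot = ΔT/Q_allow = 76/705 = 0.1078 K/W
R_cellular glass = R_tot − R_other = 0.09135 K/W
L = R·k·A = 0.09135×0.0427×5.2

L ≈ 20.3 mm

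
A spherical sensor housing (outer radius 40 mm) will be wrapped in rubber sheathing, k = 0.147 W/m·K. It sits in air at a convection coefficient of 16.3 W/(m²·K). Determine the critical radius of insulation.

r_cr ≈ 18 mm

For a sphere r_cr = 2k/h = 2×0.147/16.3
r_cr = 18 mm; since the bare radius (40 mm) is above r_cr, any added insulation will reduce heat loss.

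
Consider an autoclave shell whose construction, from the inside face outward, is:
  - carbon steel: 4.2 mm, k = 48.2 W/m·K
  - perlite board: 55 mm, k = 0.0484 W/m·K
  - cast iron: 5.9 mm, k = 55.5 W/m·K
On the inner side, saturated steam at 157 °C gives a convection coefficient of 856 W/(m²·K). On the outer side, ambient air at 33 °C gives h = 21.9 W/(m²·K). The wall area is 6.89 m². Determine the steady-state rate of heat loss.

Q ≈ 722 W

Thermal resistances in series:
R_inner film = 1/(h_i·A) = 1/(856×6.89) = 1.696×10^-4 K/W
R_carbon steel = L/(kA) = 0.0042/(48.2×6.89) = 1.265×10^-5 K/W
R_perlite board = L/(kA) = 0.055/(0.0484×6.89) = 0.1649 K/W
R_cast iron = L/(kA) = 0.0059/(55.5×6.89) = 1.543×10^-5 K/W
R_outer film = 1/(h_o·A) = 1/(21.9×6.89) = 0.006627 K/W
R_total = 0.1718 K/W
Q = ΔT / R_total = 124 / 0.1718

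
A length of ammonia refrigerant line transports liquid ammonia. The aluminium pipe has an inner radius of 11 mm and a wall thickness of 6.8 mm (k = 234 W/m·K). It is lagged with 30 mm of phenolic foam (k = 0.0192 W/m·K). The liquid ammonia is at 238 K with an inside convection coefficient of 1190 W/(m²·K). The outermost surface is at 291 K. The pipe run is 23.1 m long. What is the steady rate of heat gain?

Q ≈ 149 W

Per-layer cylindrical resistances, series-summed:
R_inner film = 1/(h_i·2πr₁L) = 1/(1190×2π×0.011×23.1) = 5.263×10^-4 K/W
R_aluminium pipe wall = ln(17.8/11)/(2π×234×23.1) = 1.417×10^-5 K/W
R_phenolic foam = ln(47.8/17.8)/(2π×0.0192×23.1) = 0.3545 K/W
R_total = 0.355 K/W
Q = ΔT/R_total = 53/0.355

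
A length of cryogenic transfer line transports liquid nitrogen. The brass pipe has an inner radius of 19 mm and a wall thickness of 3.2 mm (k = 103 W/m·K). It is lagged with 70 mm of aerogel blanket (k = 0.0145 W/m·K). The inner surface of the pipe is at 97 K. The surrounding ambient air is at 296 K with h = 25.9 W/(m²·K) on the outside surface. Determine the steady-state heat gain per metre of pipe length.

Treating each annulus and film as a series resistance:
R_brass pipe wall = ln(22.2/19)/(2π×103×1) = 2.405×10^-4 K/W
R_aerogel blanket = ln(92.2/22.2)/(2π×0.0145×1) = 15.63 K/W
R_outer film = 1/(h_o·2πr_oL) = 1/(25.9×2π×0.0922×1) = 0.06665 K/W
R_total = 15.7 K/W
Q = ΔT/R_total = 199/15.7

q′ ≈ 12.7 W/m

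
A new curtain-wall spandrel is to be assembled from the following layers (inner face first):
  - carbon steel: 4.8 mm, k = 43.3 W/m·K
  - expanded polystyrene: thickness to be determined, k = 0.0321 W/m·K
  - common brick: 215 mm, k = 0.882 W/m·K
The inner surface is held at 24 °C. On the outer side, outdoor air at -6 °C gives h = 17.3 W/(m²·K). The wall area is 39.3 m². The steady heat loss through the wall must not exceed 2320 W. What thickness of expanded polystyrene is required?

L ≈ 6.63 mm

Model the wall as resistances in series:
R_carbon steel = L/(kA) = 0.0048/(43.3×39.3) = 2.821×10^-6 K/W
R_common brick = L/(kA) = 0.215/(0.882×39.3) = 0.006203 K/W
R_outer film = 1/(h_o·A) = 1/(17.3×39.3) = 0.001471 K/W
Sum of the known resistances R_other = 0.007676 K/W
Required total resistance R_tot = ΔT/Q_allow = 30/2320 = 0.01293 K/W
R_expanded polystyrene = R_tot − R_other = 0.005255 K/W
L = R·k·A = 0.005255×0.0321×39.3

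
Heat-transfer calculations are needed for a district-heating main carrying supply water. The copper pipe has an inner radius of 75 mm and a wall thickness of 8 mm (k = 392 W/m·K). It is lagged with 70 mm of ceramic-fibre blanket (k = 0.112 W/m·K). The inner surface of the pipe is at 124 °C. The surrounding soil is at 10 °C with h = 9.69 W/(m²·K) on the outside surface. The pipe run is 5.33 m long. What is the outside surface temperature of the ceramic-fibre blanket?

T ≈ 22.5 °C

Cylindrical conduction, so R = ln(r₂/r₁)/(2πkL) per layer, in series:
R_copper pipe wall = ln(83/75)/(2π×392×5.33) = 7.72×10^-6 K/W
R_ceramic-fibre blanket = ln(153/83)/(2π×0.112×5.33) = 0.1631 K/W
R_outer film = 1/(h_o·2πr_oL) = 1/(9.69×2π×0.153×5.33) = 0.02014 K/W
R_total = 0.1832 K/W
Q = ΔT/R_total = 114/0.1832
Q = 622 W
T_interface = T_inner − Q·ΣR(inner→interface) = 124 − 622×0.1631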